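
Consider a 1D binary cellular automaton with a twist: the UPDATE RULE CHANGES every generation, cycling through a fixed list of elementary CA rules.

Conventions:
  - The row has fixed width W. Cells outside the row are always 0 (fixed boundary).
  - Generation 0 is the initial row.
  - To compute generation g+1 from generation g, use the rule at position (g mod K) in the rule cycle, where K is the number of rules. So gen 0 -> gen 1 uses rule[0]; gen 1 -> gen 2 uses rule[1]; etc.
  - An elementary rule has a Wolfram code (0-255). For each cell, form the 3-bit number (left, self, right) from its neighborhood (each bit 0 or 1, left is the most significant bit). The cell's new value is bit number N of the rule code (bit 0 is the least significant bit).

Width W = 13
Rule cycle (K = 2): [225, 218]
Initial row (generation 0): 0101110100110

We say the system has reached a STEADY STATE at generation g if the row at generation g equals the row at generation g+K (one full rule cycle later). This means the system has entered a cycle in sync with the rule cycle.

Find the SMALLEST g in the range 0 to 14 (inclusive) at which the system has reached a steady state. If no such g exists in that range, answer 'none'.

Answer: 8

Derivation:
Gen 0: 0101110100110
Gen 1 (rule 225): 0010111000010
Gen 2 (rule 218): 0100111100101
Gen 3 (rule 225): 0000011100010
Gen 4 (rule 218): 0000111110101
Gen 5 (rule 225): 1110011111010
Gen 6 (rule 218): 1111111111001
Gen 7 (rule 225): 0111111111000
Gen 8 (rule 218): 1111111111100
Gen 9 (rule 225): 0111111111101
Gen 10 (rule 218): 1111111111100
Gen 11 (rule 225): 0111111111101
Gen 12 (rule 218): 1111111111100
Gen 13 (rule 225): 0111111111101
Gen 14 (rule 218): 1111111111100
Gen 15 (rule 225): 0111111111101
Gen 16 (rule 218): 1111111111100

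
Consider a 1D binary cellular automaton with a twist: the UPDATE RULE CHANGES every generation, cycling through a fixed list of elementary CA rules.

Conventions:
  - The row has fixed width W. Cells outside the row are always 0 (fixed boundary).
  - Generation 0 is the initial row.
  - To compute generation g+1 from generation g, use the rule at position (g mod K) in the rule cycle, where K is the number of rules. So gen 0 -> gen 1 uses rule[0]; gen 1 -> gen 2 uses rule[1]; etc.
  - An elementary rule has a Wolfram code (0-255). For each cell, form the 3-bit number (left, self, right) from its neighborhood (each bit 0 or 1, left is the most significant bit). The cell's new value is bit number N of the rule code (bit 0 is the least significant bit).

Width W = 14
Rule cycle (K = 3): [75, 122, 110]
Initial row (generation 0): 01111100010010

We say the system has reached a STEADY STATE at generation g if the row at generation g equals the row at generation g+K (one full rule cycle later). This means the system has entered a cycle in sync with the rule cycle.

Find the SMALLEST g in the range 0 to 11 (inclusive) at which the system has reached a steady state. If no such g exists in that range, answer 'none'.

Gen 0: 01111100010010
Gen 1 (rule 75): 11000101100100
Gen 2 (rule 122): 11101011111010
Gen 3 (rule 110): 10111110001110
Gen 4 (rule 75): 00100010111010
Gen 5 (rule 122): 01010101101101
Gen 6 (rule 110): 11111111111111
Gen 7 (rule 75): 10000000000001
Gen 8 (rule 122): 01000000000010
Gen 9 (rule 110): 11000000000110
Gen 10 (rule 75): 11011111111110
Gen 11 (rule 122): 11110000000011
Gen 12 (rule 110): 10010000000111
Gen 13 (rule 75): 00100111111101
Gen 14 (rule 122): 01011100000110

Answer: none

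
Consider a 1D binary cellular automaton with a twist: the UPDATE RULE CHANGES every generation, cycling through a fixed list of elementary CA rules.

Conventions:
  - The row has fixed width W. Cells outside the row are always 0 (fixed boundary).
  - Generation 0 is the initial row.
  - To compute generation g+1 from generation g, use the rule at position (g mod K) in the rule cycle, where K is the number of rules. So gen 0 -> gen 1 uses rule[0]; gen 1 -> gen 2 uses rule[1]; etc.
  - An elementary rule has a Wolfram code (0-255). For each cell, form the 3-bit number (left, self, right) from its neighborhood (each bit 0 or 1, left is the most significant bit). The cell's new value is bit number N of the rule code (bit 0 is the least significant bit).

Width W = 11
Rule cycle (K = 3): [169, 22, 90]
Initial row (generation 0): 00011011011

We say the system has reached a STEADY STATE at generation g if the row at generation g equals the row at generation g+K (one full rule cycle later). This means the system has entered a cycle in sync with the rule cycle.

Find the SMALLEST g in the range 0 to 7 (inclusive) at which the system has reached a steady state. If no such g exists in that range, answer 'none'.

Answer: none

Derivation:
Gen 0: 00011011011
Gen 1 (rule 169): 11010110110
Gen 2 (rule 22): 00010000001
Gen 3 (rule 90): 00101000010
Gen 4 (rule 169): 10010011000
Gen 5 (rule 22): 11111100100
Gen 6 (rule 90): 10000111010
Gen 7 (rule 169): 00110110100
Gen 8 (rule 22): 01000000110
Gen 9 (rule 90): 10100001111
Gen 10 (rule 169): 01001101110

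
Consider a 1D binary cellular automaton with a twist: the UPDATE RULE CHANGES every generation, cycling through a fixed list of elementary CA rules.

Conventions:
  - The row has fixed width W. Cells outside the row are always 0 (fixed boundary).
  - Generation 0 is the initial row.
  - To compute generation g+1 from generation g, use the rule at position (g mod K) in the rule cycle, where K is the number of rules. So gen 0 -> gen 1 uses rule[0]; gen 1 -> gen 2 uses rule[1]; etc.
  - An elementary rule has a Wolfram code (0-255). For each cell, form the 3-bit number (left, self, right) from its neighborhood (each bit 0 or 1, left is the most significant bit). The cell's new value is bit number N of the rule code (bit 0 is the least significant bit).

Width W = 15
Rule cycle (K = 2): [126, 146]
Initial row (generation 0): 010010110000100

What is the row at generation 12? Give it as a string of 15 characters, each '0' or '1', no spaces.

Answer: 011011010001110

Derivation:
Gen 0: 010010110000100
Gen 1 (rule 126): 111111111001110
Gen 2 (rule 146): 011111110110101
Gen 3 (rule 126): 110000011111111
Gen 4 (rule 146): 001000101111110
Gen 5 (rule 126): 011101111000011
Gen 6 (rule 146): 101000110100100
Gen 7 (rule 126): 111101111111110
Gen 8 (rule 146): 011000111111101
Gen 9 (rule 126): 111101100000111
Gen 10 (rule 146): 011000010001010
Gen 11 (rule 126): 111100111011111
Gen 12 (rule 146): 011011010001110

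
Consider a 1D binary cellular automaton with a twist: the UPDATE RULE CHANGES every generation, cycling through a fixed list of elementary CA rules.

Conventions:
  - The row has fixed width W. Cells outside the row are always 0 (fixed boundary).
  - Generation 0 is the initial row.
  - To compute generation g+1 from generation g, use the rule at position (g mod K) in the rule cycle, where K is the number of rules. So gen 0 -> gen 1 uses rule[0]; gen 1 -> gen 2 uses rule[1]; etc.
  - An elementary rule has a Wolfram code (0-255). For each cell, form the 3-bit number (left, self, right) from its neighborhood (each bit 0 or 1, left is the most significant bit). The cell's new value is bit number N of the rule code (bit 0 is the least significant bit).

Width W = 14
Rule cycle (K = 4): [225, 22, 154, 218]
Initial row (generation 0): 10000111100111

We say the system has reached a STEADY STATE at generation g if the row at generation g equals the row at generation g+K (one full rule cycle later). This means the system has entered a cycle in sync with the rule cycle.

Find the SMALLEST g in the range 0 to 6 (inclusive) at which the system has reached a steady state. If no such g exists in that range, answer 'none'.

Gen 0: 10000111100111
Gen 1 (rule 225): 00110011100011
Gen 2 (rule 22): 01001100010100
Gen 3 (rule 154): 10111010100010
Gen 4 (rule 218): 00111000010101
Gen 5 (rule 225): 10011011001010
Gen 6 (rule 22): 11100000111011
Gen 7 (rule 154): 11010001110010
Gen 8 (rule 218): 11001011111101
Gen 9 (rule 225): 01000101111110
Gen 10 (rule 22): 11101100000001

Answer: none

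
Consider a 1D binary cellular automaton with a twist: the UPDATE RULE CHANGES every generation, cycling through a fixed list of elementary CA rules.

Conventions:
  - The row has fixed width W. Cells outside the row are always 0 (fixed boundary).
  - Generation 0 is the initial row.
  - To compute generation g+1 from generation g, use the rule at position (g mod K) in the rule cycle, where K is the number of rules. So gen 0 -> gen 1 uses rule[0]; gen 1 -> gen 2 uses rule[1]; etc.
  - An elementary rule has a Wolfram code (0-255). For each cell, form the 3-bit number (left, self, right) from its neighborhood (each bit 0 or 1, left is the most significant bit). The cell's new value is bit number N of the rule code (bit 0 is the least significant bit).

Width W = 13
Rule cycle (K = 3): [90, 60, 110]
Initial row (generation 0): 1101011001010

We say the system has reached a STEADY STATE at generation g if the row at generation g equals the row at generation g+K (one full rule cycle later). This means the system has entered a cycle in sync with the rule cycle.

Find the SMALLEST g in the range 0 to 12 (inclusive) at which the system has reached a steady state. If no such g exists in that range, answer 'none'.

Answer: none

Derivation:
Gen 0: 1101011001010
Gen 1 (rule 90): 1100011110001
Gen 2 (rule 60): 1010010001001
Gen 3 (rule 110): 1110110011011
Gen 4 (rule 90): 1010111111011
Gen 5 (rule 60): 1111100000110
Gen 6 (rule 110): 1000100001110
Gen 7 (rule 90): 0101010011011
Gen 8 (rule 60): 0111111010110
Gen 9 (rule 110): 1100001111110
Gen 10 (rule 90): 1110011000011
Gen 11 (rule 60): 1001010100010
Gen 12 (rule 110): 1011111100110
Gen 13 (rule 90): 0010000111111
Gen 14 (rule 60): 0011000100000
Gen 15 (rule 110): 0111001100000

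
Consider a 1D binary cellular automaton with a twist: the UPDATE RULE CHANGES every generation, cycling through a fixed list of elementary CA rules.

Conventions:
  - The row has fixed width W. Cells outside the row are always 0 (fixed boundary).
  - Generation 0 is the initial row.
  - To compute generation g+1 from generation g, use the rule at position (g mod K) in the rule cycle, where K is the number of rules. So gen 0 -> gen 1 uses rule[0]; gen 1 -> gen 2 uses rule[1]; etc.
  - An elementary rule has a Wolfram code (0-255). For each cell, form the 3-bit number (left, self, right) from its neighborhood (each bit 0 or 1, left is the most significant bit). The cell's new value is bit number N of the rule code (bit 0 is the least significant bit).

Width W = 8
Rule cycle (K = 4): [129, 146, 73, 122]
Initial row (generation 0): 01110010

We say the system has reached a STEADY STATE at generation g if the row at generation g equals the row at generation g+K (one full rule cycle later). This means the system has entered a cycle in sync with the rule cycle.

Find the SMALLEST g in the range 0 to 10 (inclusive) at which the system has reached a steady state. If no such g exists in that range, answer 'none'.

Gen 0: 01110010
Gen 1 (rule 129): 00100000
Gen 2 (rule 146): 01010000
Gen 3 (rule 73): 00000111
Gen 4 (rule 122): 00001101
Gen 5 (rule 129): 11100000
Gen 6 (rule 146): 01010000
Gen 7 (rule 73): 00000111
Gen 8 (rule 122): 00001101
Gen 9 (rule 129): 11100000
Gen 10 (rule 146): 01010000
Gen 11 (rule 73): 00000111
Gen 12 (rule 122): 00001101
Gen 13 (rule 129): 11100000
Gen 14 (rule 146): 01010000

Answer: 2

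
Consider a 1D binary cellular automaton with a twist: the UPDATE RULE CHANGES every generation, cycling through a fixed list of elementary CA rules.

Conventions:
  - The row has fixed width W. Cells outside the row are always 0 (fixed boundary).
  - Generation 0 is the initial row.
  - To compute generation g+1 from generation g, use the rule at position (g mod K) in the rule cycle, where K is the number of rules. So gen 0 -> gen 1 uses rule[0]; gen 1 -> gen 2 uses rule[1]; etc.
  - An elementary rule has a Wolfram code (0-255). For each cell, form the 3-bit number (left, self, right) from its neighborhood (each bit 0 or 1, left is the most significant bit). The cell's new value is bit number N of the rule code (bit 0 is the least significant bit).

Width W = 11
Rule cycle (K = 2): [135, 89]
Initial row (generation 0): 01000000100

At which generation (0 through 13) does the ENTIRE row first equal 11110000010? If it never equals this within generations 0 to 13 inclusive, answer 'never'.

Gen 0: 01000000100
Gen 1 (rule 135): 11011111101
Gen 2 (rule 89): 11010000100
Gen 3 (rule 135): 00010111101
Gen 4 (rule 89): 11000100100
Gen 5 (rule 135): 00011101101
Gen 6 (rule 89): 11010101100
Gen 7 (rule 135): 00010100001
Gen 8 (rule 89): 11000011100
Gen 9 (rule 135): 00011101001
Gen 10 (rule 89): 11010100100
Gen 11 (rule 135): 00010101101
Gen 12 (rule 89): 11000001100
Gen 13 (rule 135): 00011110001

Answer: never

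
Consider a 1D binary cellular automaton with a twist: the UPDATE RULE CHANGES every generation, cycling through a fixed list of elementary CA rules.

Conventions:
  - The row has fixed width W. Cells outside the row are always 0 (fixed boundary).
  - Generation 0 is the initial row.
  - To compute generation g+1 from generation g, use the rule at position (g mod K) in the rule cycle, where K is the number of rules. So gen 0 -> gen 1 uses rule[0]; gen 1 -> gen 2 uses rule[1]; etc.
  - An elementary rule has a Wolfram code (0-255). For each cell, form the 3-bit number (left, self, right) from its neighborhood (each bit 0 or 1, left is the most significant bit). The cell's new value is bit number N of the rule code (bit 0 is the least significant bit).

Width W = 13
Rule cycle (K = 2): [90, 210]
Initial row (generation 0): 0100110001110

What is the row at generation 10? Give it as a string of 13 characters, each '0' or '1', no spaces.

Answer: 0111010101110

Derivation:
Gen 0: 0100110001110
Gen 1 (rule 90): 1011111011011
Gen 2 (rule 210): 0001111001001
Gen 3 (rule 90): 0011001110110
Gen 4 (rule 210): 0101110110011
Gen 5 (rule 90): 1001010111111
Gen 6 (rule 210): 0110000011111
Gen 7 (rule 90): 1111000110001
Gen 8 (rule 210): 0111101011010
Gen 9 (rule 90): 1100100011001
Gen 10 (rule 210): 0111010101110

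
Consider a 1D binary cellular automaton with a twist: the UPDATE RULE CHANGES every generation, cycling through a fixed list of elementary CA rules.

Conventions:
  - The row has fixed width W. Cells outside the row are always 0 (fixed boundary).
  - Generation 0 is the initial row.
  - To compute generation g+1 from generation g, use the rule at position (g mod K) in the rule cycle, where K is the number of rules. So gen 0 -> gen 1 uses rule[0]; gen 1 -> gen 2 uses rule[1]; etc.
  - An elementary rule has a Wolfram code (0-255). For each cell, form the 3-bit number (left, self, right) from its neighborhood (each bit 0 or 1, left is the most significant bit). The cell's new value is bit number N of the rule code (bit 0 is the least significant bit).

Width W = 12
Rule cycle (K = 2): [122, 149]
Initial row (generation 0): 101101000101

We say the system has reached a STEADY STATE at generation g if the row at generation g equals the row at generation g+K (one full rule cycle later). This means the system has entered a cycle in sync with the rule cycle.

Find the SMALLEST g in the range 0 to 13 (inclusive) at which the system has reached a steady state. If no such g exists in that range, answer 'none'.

Gen 0: 101101000101
Gen 1 (rule 122): 011110101010
Gen 2 (rule 149): 001100101011
Gen 3 (rule 122): 011111010111
Gen 4 (rule 149): 001110010010
Gen 5 (rule 122): 011011101101
Gen 6 (rule 149): 000001000001
Gen 7 (rule 122): 000010100010
Gen 8 (rule 149): 111010111011
Gen 9 (rule 122): 101101101111
Gen 10 (rule 149): 100000000110
Gen 11 (rule 122): 010000001111
Gen 12 (rule 149): 011111100110
Gen 13 (rule 122): 110000111111
Gen 14 (rule 149): 001110011110
Gen 15 (rule 122): 011011110011

Answer: none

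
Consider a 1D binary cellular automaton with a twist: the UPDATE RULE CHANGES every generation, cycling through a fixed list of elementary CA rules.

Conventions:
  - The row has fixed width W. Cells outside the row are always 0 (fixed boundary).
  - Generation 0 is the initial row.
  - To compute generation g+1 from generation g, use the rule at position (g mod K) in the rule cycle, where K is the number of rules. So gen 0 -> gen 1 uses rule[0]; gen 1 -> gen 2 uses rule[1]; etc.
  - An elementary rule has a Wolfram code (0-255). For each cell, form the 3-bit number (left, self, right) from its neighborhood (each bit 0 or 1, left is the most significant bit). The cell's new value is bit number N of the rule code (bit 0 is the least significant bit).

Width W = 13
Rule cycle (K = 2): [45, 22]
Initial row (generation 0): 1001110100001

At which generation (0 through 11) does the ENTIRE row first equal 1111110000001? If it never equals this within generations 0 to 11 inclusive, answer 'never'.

Gen 0: 1001110100001
Gen 1 (rule 45): 1001001101101
Gen 2 (rule 22): 1111110000001
Gen 3 (rule 45): 1000000111101
Gen 4 (rule 22): 1100001000001
Gen 5 (rule 45): 1001101011101
Gen 6 (rule 22): 1110001000001
Gen 7 (rule 45): 1000101011101
Gen 8 (rule 22): 1101101000001
Gen 9 (rule 45): 1011011011101
Gen 10 (rule 22): 1000000000001
Gen 11 (rule 45): 1011111111101

Answer: 2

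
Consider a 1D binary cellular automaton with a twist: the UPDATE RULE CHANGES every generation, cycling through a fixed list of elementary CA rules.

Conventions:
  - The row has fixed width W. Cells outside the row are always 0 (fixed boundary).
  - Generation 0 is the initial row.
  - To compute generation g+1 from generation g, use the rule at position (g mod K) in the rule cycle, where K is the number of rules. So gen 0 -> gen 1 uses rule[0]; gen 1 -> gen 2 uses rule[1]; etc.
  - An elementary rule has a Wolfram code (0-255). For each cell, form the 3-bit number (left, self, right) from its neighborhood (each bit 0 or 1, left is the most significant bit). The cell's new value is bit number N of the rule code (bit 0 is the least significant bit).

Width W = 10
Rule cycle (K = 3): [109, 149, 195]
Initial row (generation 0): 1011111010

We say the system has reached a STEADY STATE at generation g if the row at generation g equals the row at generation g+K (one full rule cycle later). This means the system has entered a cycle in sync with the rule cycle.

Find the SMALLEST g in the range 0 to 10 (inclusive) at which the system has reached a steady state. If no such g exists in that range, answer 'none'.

Gen 0: 1011111010
Gen 1 (rule 109): 1110001110
Gen 2 (rule 149): 0101100101
Gen 3 (rule 195): 1000101000
Gen 4 (rule 109): 1010111011
Gen 5 (rule 149): 1010010000
Gen 6 (rule 195): 0000100111
Gen 7 (rule 109): 1110100101
Gen 8 (rule 149): 0100110101
Gen 9 (rule 195): 1001010000
Gen 10 (rule 109): 1001110111
Gen 11 (rule 149): 1100100010
Gen 12 (rule 195): 0101001100
Gen 13 (rule 109): 0111001101

Answer: none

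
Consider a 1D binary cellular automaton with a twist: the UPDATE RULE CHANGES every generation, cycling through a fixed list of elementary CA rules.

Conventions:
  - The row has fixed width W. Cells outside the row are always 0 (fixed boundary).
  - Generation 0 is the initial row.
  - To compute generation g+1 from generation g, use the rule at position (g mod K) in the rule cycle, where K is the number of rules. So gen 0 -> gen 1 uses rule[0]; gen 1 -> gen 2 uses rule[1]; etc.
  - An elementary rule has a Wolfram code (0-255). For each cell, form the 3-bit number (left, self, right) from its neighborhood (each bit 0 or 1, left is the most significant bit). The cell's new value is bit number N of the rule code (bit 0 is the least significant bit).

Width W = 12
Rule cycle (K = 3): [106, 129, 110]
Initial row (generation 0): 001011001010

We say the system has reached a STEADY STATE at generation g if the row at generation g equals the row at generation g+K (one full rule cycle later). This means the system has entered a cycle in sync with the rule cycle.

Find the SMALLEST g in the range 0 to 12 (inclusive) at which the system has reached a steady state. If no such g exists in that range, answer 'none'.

Answer: none

Derivation:
Gen 0: 001011001010
Gen 1 (rule 106): 010111010100
Gen 2 (rule 129): 000010000001
Gen 3 (rule 110): 000110000011
Gen 4 (rule 106): 001110000111
Gen 5 (rule 129): 100100110010
Gen 6 (rule 110): 101101110110
Gen 7 (rule 106): 011111011110
Gen 8 (rule 129): 001110001100
Gen 9 (rule 110): 011010011100
Gen 10 (rule 106): 111100110100
Gen 11 (rule 129): 011000000001
Gen 12 (rule 110): 111000000011
Gen 13 (rule 106): 101000000111
Gen 14 (rule 129): 000011110010
Gen 15 (rule 110): 000110010110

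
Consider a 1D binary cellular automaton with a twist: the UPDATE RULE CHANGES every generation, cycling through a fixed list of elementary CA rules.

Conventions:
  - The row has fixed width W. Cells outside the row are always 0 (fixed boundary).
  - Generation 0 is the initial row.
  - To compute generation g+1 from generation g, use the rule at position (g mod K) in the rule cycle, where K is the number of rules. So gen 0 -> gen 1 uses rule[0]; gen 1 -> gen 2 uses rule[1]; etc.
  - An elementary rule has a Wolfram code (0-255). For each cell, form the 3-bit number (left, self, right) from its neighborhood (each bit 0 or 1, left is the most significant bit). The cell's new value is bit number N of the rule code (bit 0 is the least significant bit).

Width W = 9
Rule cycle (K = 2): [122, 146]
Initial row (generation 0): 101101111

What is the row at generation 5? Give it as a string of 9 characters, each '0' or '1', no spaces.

Gen 0: 101101111
Gen 1 (rule 122): 011111001
Gen 2 (rule 146): 101110110
Gen 3 (rule 122): 011011111
Gen 4 (rule 146): 100001110
Gen 5 (rule 122): 010011011

Answer: 010011011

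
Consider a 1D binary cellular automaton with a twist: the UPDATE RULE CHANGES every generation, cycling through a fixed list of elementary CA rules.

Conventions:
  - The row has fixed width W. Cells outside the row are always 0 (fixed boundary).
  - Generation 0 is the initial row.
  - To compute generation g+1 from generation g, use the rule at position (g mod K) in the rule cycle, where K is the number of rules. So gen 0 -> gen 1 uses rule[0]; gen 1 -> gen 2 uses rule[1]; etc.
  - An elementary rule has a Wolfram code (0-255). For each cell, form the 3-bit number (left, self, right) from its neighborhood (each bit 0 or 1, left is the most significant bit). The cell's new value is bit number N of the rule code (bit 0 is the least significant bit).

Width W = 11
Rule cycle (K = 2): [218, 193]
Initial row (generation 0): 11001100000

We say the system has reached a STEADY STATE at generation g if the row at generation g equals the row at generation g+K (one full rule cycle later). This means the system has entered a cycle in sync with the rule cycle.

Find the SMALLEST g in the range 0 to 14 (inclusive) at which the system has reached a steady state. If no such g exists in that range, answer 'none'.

Answer: 5

Derivation:
Gen 0: 11001100000
Gen 1 (rule 218): 11111110000
Gen 2 (rule 193): 01111110111
Gen 3 (rule 218): 11111110111
Gen 4 (rule 193): 01111110011
Gen 5 (rule 218): 11111111111
Gen 6 (rule 193): 01111111111
Gen 7 (rule 218): 11111111111
Gen 8 (rule 193): 01111111111
Gen 9 (rule 218): 11111111111
Gen 10 (rule 193): 01111111111
Gen 11 (rule 218): 11111111111
Gen 12 (rule 193): 01111111111
Gen 13 (rule 218): 11111111111
Gen 14 (rule 193): 01111111111
Gen 15 (rule 218): 11111111111
Gen 16 (rule 193): 01111111111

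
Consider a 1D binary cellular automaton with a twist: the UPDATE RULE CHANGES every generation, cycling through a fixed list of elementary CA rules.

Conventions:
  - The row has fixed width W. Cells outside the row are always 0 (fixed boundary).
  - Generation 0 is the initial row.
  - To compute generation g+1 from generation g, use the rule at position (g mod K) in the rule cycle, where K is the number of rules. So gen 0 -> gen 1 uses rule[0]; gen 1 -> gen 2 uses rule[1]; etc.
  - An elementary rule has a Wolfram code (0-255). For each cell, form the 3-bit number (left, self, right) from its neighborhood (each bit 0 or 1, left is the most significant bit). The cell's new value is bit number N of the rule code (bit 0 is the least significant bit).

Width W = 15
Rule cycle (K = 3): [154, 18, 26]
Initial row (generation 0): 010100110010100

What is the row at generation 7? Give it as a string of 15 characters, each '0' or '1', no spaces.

Gen 0: 010100110010100
Gen 1 (rule 154): 100011101100010
Gen 2 (rule 18): 010100000010101
Gen 3 (rule 26): 100010000100000
Gen 4 (rule 154): 010101001010000
Gen 5 (rule 18): 100000110001000
Gen 6 (rule 26): 010001101010100
Gen 7 (rule 154): 101011000000010

Answer: 101011000000010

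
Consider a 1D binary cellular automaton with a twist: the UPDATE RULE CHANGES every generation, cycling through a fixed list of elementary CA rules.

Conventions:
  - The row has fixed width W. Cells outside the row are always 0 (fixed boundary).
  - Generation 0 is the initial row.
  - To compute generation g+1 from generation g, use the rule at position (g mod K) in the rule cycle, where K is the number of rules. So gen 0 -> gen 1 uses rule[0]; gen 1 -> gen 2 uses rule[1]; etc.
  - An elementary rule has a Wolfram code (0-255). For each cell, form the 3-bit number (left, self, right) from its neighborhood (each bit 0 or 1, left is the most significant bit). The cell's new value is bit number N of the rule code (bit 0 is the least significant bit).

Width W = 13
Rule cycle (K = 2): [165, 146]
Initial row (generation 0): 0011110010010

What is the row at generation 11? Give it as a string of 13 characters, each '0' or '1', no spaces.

Gen 0: 0011110010010
Gen 1 (rule 165): 1001100010010
Gen 2 (rule 146): 0110010101101
Gen 3 (rule 165): 0000011110011
Gen 4 (rule 146): 0000101101100
Gen 5 (rule 165): 1110110010001
Gen 6 (rule 146): 0100001101010
Gen 7 (rule 165): 0101100011110
Gen 8 (rule 146): 1000010101101
Gen 9 (rule 165): 1011011110011
Gen 10 (rule 146): 0000001101100
Gen 11 (rule 165): 1111100010001

Answer: 1111100010001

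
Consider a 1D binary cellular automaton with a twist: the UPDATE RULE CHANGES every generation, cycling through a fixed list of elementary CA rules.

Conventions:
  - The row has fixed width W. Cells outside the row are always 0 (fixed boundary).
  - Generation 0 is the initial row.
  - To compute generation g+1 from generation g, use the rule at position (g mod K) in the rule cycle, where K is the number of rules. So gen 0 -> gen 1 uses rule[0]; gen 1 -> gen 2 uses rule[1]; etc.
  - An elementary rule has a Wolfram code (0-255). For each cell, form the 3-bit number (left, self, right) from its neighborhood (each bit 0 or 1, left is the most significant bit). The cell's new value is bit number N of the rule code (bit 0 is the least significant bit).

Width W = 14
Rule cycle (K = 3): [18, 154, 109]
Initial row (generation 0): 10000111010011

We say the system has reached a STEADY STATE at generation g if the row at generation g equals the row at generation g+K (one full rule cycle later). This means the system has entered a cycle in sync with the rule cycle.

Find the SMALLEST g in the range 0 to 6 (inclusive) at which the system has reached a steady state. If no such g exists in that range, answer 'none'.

Answer: 4

Derivation:
Gen 0: 10000111010011
Gen 1 (rule 18): 01001000001100
Gen 2 (rule 154): 10110100011010
Gen 3 (rule 109): 11111101011110
Gen 4 (rule 18): 00000000000001
Gen 5 (rule 154): 00000000000010
Gen 6 (rule 109): 11111111111010
Gen 7 (rule 18): 00000000000001
Gen 8 (rule 154): 00000000000010
Gen 9 (rule 109): 11111111111010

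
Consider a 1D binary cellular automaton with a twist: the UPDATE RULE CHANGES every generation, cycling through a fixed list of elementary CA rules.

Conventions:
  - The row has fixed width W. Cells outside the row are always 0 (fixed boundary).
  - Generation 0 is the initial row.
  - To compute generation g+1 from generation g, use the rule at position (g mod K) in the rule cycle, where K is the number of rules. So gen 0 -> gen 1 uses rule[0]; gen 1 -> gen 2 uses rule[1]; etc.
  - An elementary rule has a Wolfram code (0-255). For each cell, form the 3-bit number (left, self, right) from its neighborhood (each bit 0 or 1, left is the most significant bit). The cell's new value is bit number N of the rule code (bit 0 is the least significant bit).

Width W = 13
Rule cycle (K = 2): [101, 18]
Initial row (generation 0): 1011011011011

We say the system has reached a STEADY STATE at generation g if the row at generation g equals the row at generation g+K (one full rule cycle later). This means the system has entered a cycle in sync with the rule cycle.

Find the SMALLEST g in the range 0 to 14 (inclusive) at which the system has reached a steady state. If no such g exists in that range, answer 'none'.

Answer: 2

Derivation:
Gen 0: 1011011011011
Gen 1 (rule 101): 1101101101101
Gen 2 (rule 18): 0000000000000
Gen 3 (rule 101): 1111111111111
Gen 4 (rule 18): 0000000000000
Gen 5 (rule 101): 1111111111111
Gen 6 (rule 18): 0000000000000
Gen 7 (rule 101): 1111111111111
Gen 8 (rule 18): 0000000000000
Gen 9 (rule 101): 1111111111111
Gen 10 (rule 18): 0000000000000
Gen 11 (rule 101): 1111111111111
Gen 12 (rule 18): 0000000000000
Gen 13 (rule 101): 1111111111111
Gen 14 (rule 18): 0000000000000
Gen 15 (rule 101): 1111111111111
Gen 16 (rule 18): 0000000000000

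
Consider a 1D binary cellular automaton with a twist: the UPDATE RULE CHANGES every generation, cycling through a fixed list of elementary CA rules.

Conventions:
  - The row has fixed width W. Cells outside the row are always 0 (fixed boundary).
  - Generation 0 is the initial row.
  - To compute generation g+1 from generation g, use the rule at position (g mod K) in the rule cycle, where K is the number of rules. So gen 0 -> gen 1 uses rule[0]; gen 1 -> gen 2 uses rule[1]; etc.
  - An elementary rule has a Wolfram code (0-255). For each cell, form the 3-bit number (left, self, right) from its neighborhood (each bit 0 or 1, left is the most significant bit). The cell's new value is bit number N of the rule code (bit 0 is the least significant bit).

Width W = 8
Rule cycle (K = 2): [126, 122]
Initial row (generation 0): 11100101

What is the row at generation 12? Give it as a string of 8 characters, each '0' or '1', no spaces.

Gen 0: 11100101
Gen 1 (rule 126): 10111111
Gen 2 (rule 122): 01100001
Gen 3 (rule 126): 11110011
Gen 4 (rule 122): 10011111
Gen 5 (rule 126): 11110001
Gen 6 (rule 122): 10011010
Gen 7 (rule 126): 11111111
Gen 8 (rule 122): 10000001
Gen 9 (rule 126): 11000011
Gen 10 (rule 122): 11100111
Gen 11 (rule 126): 10111101
Gen 12 (rule 122): 01100110

Answer: 01100110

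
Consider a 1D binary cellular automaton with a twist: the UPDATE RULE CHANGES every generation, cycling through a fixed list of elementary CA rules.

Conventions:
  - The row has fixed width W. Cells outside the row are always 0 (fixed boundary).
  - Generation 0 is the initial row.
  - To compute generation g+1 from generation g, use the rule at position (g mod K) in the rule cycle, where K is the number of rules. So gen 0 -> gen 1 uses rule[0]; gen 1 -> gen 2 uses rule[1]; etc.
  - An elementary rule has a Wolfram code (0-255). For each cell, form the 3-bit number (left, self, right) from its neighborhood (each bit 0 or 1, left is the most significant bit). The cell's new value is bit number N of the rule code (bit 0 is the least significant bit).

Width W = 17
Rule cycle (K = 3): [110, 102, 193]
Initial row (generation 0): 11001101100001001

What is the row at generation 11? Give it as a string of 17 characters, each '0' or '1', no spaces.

Gen 0: 11001101100001001
Gen 1 (rule 110): 11011111100011011
Gen 2 (rule 102): 01100000100101101
Gen 3 (rule 193): 00101110000000100
Gen 4 (rule 110): 01111010000001100
Gen 5 (rule 102): 10001110000010100
Gen 6 (rule 193): 00100110111000001
Gen 7 (rule 110): 01101111101000011
Gen 8 (rule 102): 10110000111000101
Gen 9 (rule 193): 00010110011010000
Gen 10 (rule 110): 00111110111110000
Gen 11 (rule 102): 01000011000010000

Answer: 01000011000010000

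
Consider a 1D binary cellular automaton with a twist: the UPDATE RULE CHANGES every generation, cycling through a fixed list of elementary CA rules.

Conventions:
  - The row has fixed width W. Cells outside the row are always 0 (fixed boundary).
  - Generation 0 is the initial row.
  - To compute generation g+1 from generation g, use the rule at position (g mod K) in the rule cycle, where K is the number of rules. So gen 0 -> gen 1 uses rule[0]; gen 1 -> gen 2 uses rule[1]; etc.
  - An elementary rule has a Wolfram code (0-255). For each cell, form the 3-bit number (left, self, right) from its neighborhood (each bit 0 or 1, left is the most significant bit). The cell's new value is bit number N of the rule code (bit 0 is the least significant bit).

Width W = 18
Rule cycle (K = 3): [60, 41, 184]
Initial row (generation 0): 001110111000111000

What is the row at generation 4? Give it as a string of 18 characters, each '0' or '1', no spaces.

Gen 0: 001110111000111000
Gen 1 (rule 60): 001001100100100100
Gen 2 (rule 41): 100001000000000001
Gen 3 (rule 184): 010000100000000000
Gen 4 (rule 60): 011000110000000000

Answer: 011000110000000000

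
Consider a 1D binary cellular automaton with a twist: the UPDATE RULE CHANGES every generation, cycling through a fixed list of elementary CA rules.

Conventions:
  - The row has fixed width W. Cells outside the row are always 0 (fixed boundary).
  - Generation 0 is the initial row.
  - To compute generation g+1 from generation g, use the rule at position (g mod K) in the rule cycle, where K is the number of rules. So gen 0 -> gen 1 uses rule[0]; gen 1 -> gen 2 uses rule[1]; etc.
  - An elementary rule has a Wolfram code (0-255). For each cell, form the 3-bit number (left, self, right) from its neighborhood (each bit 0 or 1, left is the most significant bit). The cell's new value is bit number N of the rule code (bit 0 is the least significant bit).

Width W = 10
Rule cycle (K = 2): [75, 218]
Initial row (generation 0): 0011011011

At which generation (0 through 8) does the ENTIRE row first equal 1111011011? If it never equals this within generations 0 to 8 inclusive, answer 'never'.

Gen 0: 0011011011
Gen 1 (rule 75): 1111011011
Gen 2 (rule 218): 1111011011
Gen 3 (rule 75): 1001011011
Gen 4 (rule 218): 0110011011
Gen 5 (rule 75): 1110111011
Gen 6 (rule 218): 1110111011
Gen 7 (rule 75): 1010101011
Gen 8 (rule 218): 0000000011

Answer: 1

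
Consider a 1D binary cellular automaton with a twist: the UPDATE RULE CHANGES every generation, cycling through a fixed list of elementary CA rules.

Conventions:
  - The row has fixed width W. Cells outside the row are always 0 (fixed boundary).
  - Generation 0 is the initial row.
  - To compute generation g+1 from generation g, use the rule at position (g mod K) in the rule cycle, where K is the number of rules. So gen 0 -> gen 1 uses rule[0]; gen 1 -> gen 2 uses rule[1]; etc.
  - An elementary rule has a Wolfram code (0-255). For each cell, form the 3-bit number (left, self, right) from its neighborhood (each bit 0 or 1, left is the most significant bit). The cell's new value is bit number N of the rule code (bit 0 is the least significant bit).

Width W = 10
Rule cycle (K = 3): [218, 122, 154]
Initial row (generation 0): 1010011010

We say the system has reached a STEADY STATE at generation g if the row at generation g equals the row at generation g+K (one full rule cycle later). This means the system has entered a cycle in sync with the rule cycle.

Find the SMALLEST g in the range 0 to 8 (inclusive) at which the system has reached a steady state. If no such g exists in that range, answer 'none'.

Answer: none

Derivation:
Gen 0: 1010011010
Gen 1 (rule 218): 0001111001
Gen 2 (rule 122): 0011001110
Gen 3 (rule 154): 0110111101
Gen 4 (rule 218): 1110111100
Gen 5 (rule 122): 1011100110
Gen 6 (rule 154): 0011011101
Gen 7 (rule 218): 0111011100
Gen 8 (rule 122): 1101110110
Gen 9 (rule 154): 1001100101
Gen 10 (rule 218): 0111111000
Gen 11 (rule 122): 1100001100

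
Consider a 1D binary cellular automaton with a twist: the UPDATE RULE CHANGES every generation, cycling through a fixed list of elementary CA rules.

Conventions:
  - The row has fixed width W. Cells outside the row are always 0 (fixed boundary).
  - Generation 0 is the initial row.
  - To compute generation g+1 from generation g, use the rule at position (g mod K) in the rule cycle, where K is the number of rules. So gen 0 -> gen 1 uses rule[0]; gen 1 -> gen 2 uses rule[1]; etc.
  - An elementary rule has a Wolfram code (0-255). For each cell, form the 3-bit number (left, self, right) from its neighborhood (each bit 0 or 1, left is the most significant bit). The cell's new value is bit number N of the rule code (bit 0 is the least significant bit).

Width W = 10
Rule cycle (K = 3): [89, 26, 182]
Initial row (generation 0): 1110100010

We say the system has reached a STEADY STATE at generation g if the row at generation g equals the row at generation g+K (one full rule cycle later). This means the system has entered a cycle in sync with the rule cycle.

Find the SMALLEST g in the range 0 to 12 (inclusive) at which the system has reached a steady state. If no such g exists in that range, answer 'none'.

Answer: 11

Derivation:
Gen 0: 1110100010
Gen 1 (rule 89): 1010011001
Gen 2 (rule 26): 0001110110
Gen 3 (rule 182): 0010101001
Gen 4 (rule 89): 1000000100
Gen 5 (rule 26): 0100001010
Gen 6 (rule 182): 1110011111
Gen 7 (rule 89): 1011010001
Gen 8 (rule 26): 0010001010
Gen 9 (rule 182): 0111011111
Gen 10 (rule 89): 0101010001
Gen 11 (rule 26): 1000001010
Gen 12 (rule 182): 1100011111
Gen 13 (rule 89): 1111010001
Gen 14 (rule 26): 1000001010
Gen 15 (rule 182): 1100011111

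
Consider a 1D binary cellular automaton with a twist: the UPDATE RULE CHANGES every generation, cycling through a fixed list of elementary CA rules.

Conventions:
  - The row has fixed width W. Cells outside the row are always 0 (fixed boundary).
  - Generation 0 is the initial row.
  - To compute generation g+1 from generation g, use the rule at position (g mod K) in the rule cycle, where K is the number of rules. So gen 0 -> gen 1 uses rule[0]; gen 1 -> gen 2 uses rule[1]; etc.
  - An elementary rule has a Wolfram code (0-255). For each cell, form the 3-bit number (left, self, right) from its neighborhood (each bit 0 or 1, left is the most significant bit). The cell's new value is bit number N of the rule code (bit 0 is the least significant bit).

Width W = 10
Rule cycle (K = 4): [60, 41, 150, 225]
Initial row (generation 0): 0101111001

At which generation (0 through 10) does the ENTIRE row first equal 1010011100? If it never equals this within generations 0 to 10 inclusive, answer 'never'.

Answer: never

Derivation:
Gen 0: 0101111001
Gen 1 (rule 60): 0111000101
Gen 2 (rule 41): 0100010010
Gen 3 (rule 150): 1110111111
Gen 4 (rule 225): 0111011111
Gen 5 (rule 60): 0100110000
Gen 6 (rule 41): 0000100111
Gen 7 (rule 150): 0001111010
Gen 8 (rule 225): 1100111100
Gen 9 (rule 60): 1010100010
Gen 10 (rule 41): 0101001000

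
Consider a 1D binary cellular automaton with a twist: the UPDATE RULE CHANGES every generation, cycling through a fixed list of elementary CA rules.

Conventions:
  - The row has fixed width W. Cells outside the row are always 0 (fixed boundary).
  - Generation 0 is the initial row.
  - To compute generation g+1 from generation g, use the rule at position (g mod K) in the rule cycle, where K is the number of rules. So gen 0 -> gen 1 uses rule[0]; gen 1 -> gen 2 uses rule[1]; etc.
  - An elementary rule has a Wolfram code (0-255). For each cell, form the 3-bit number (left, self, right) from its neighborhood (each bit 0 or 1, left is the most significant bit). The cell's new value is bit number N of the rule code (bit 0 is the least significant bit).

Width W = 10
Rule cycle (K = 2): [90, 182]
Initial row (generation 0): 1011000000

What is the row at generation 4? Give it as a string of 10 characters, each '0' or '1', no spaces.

Answer: 1100011100

Derivation:
Gen 0: 1011000000
Gen 1 (rule 90): 0011100000
Gen 2 (rule 182): 0101010000
Gen 3 (rule 90): 1000001000
Gen 4 (rule 182): 1100011100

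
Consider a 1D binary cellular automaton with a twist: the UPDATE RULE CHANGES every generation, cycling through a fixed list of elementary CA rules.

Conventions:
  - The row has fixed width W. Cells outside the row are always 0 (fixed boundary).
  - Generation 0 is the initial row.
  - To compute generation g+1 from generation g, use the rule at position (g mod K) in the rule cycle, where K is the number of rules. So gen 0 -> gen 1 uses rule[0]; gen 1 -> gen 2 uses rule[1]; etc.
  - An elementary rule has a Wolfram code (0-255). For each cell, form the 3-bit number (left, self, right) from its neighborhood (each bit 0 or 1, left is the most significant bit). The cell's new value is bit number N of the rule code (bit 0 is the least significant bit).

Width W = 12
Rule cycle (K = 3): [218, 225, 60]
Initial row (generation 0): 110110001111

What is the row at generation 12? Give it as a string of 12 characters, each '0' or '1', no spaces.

Gen 0: 110110001111
Gen 1 (rule 218): 110111011111
Gen 2 (rule 225): 011011101111
Gen 3 (rule 60): 010110011000
Gen 4 (rule 218): 100111111100
Gen 5 (rule 225): 000011111101
Gen 6 (rule 60): 000010000011
Gen 7 (rule 218): 000101000111
Gen 8 (rule 225): 110010010011
Gen 9 (rule 60): 101011011010
Gen 10 (rule 218): 000011011001
Gen 11 (rule 225): 111001101000
Gen 12 (rule 60): 100101011100

Answer: 100101011100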